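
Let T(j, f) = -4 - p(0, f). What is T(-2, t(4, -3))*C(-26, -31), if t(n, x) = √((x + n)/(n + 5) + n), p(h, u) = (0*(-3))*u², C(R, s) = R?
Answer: 104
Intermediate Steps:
p(h, u) = 0 (p(h, u) = 0*u² = 0)
t(n, x) = √(n + (n + x)/(5 + n)) (t(n, x) = √((n + x)/(5 + n) + n) = √(n + (n + x)/(5 + n)))
T(j, f) = -4 (T(j, f) = -4 - 1*0 = -4 + 0 = -4)
T(-2, t(4, -3))*C(-26, -31) = -4*(-26) = 104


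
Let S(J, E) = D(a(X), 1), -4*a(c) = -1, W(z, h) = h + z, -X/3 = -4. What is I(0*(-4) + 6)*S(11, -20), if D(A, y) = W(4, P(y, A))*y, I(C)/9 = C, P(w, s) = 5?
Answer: 486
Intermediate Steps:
X = 12 (X = -3*(-4) = 12)
I(C) = 9*C
a(c) = ¼ (a(c) = -¼*(-1) = ¼)
D(A, y) = 9*y (D(A, y) = (5 + 4)*y = 9*y)
S(J, E) = 9 (S(J, E) = 9*1 = 9)
I(0*(-4) + 6)*S(11, -20) = (9*(0*(-4) + 6))*9 = (9*(0 + 6))*9 = (9*6)*9 = 54*9 = 486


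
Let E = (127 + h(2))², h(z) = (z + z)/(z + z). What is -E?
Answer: -16384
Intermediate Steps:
h(z) = 1 (h(z) = (2*z)/((2*z)) = (2*z)*(1/(2*z)) = 1)
E = 16384 (E = (127 + 1)² = 128² = 16384)
-E = -1*16384 = -16384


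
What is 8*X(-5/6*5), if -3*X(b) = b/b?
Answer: -8/3 ≈ -2.6667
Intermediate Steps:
X(b) = -⅓ (X(b) = -b/(3*b) = -⅓*1 = -⅓)
8*X(-5/6*5) = 8*(-⅓) = -8/3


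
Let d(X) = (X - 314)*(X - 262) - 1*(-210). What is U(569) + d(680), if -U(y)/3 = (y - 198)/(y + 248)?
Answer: 125161653/817 ≈ 1.5320e+5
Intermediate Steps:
d(X) = 210 + (-314 + X)*(-262 + X) (d(X) = (-314 + X)*(-262 + X) + 210 = 210 + (-314 + X)*(-262 + X))
U(y) = -3*(-198 + y)/(248 + y) (U(y) = -3*(y - 198)/(y + 248) = -3*(-198 + y)/(248 + y))
U(569) + d(680) = 3*(198 - 1*569)/(248 + 569) + (82478 + 680**2 - 576*680) = 3*(198 - 569)/817 + (82478 + 462400 - 391680) = 3*(1/817)*(-371) + 153198 = -1113/817 + 153198 = 125161653/817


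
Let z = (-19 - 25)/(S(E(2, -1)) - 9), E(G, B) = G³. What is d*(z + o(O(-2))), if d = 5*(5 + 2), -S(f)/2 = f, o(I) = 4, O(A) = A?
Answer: 1008/5 ≈ 201.60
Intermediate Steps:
S(f) = -2*f
z = 44/25 (z = (-19 - 25)/(-2*2³ - 9) = -44/(-2*8 - 9) = -44/(-16 - 9) = -44/(-25) = -44*(-1/25) = 44/25 ≈ 1.7600)
d = 35 (d = 5*7 = 35)
d*(z + o(O(-2))) = 35*(44/25 + 4) = 35*(144/25) = 1008/5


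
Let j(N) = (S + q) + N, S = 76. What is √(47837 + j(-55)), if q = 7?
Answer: √47865 ≈ 218.78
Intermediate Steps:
j(N) = 83 + N (j(N) = (76 + 7) + N = 83 + N)
√(47837 + j(-55)) = √(47837 + (83 - 55)) = √(47837 + 28) = √47865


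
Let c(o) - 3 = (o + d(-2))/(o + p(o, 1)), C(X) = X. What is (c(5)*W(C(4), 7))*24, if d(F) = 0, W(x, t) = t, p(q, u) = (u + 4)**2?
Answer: 532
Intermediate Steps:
p(q, u) = (4 + u)**2
c(o) = 3 + o/(25 + o) (c(o) = 3 + (o + 0)/(o + (4 + 1)**2) = 3 + o/(o + 5**2) = 3 + o/(o + 25) = 3 + o/(25 + o))
(c(5)*W(C(4), 7))*24 = (((75 + 4*5)/(25 + 5))*7)*24 = (((75 + 20)/30)*7)*24 = (((1/30)*95)*7)*24 = ((19/6)*7)*24 = (133/6)*24 = 532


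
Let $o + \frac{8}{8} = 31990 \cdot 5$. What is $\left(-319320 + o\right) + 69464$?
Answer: $-89907$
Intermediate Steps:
$o = 159949$ ($o = -1 + 31990 \cdot 5 = -1 + 159950 = 159949$)
$\left(-319320 + o\right) + 69464 = \left(-319320 + 159949\right) + 69464 = -159371 + 69464 = -89907$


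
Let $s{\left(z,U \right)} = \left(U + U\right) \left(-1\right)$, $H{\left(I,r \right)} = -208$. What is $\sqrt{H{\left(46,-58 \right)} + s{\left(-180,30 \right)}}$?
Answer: $2 i \sqrt{67} \approx 16.371 i$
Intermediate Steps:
$s{\left(z,U \right)} = - 2 U$ ($s{\left(z,U \right)} = 2 U \left(-1\right) = - 2 U$)
$\sqrt{H{\left(46,-58 \right)} + s{\left(-180,30 \right)}} = \sqrt{-208 - 60} = \sqrt{-268} = 2 i \sqrt{67}$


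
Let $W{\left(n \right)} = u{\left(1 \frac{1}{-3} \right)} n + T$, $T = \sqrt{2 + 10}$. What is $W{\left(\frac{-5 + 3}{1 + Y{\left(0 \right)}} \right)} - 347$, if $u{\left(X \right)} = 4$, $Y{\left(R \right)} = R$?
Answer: $-355 + 2 \sqrt{3} \approx -351.54$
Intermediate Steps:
$T = 2 \sqrt{3}$ ($T = \sqrt{12} = 2 \sqrt{3} \approx 3.4641$)
$W{\left(n \right)} = 2 \sqrt{3} + 4 n$ ($W{\left(n \right)} = 4 n + 2 \sqrt{3} = 2 \sqrt{3} + 4 n$)
$W{\left(\frac{-5 + 3}{1 + Y{\left(0 \right)}} \right)} - 347 = \left(2 \sqrt{3} + 4 \frac{-5 + 3}{1 + 0}\right) - 347 = \left(2 \sqrt{3} + 4 \left(- \frac{2}{1}\right)\right) - 347 = \left(2 \sqrt{3} + 4 \left(\left(-2\right) 1\right)\right) - 347 = \left(2 \sqrt{3} + 4 \left(-2\right)\right) - 347 = \left(2 \sqrt{3} - 8\right) - 347 = \left(-8 + 2 \sqrt{3}\right) - 347 = -355 + 2 \sqrt{3}$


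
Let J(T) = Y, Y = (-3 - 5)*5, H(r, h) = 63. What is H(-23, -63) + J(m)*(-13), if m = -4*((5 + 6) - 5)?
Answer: 583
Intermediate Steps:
m = -24 (m = -4*(11 - 5) = -4*6 = -24)
Y = -40 (Y = -8*5 = -40)
J(T) = -40
H(-23, -63) + J(m)*(-13) = 63 - 40*(-13) = 63 + 520 = 583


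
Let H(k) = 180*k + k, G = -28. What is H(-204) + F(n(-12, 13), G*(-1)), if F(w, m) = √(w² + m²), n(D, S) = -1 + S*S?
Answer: -36924 + 28*√37 ≈ -36754.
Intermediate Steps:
H(k) = 181*k
n(D, S) = -1 + S²
F(w, m) = √(m² + w²)
H(-204) + F(n(-12, 13), G*(-1)) = 181*(-204) + √((-28*(-1))² + (-1 + 13²)²) = -36924 + √(28² + (-1 + 169)²) = -36924 + √(784 + 168²) = -36924 + √(784 + 28224) = -36924 + √29008 = -36924 + 28*√37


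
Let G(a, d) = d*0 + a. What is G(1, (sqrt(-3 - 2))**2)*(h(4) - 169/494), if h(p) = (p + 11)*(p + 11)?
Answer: 8537/38 ≈ 224.66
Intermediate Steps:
h(p) = (11 + p)**2 (h(p) = (11 + p)*(11 + p) = (11 + p)**2)
G(a, d) = a (G(a, d) = 0 + a = a)
G(1, (sqrt(-3 - 2))**2)*(h(4) - 169/494) = 1*((11 + 4)**2 - 169/494) = 1*(15**2 - 169*1/494) = 1*(225 - 13/38) = 1*(8537/38) = 8537/38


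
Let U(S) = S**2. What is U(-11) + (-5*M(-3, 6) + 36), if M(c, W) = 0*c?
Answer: 157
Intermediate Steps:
M(c, W) = 0
U(-11) + (-5*M(-3, 6) + 36) = (-11)**2 + (-5*0 + 36) = 121 + (0 + 36) = 121 + 36 = 157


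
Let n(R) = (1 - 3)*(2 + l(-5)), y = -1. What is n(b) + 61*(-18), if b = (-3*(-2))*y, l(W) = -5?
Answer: -1092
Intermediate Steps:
b = -6 (b = -3*(-2)*(-1) = 6*(-1) = -6)
n(R) = 6 (n(R) = (1 - 3)*(2 - 5) = -2*(-3) = 6)
n(b) + 61*(-18) = 6 + 61*(-18) = 6 - 1098 = -1092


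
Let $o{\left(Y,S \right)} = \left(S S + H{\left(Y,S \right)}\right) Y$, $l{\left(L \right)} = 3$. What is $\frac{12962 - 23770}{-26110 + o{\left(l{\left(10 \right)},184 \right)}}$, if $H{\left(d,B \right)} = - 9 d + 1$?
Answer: $- \frac{2702}{18845} \approx -0.14338$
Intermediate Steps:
$H{\left(d,B \right)} = 1 - 9 d$
$o{\left(Y,S \right)} = Y \left(1 + S^{2} - 9 Y\right)$ ($o{\left(Y,S \right)} = \left(S S - \left(-1 + 9 Y\right)\right) Y = \left(S^{2} - \left(-1 + 9 Y\right)\right) Y = \left(1 + S^{2} - 9 Y\right) Y = Y \left(1 + S^{2} - 9 Y\right)$)
$\frac{12962 - 23770}{-26110 + o{\left(l{\left(10 \right)},184 \right)}} = \frac{12962 - 23770}{-26110 + 3 \left(1 + 184^{2} - 27\right)} = - \frac{10808}{-26110 + 3 \left(1 + 33856 - 27\right)} = - \frac{10808}{-26110 + 3 \cdot 33830} = - \frac{10808}{-26110 + 101490} = - \frac{10808}{75380} = \left(-10808\right) \frac{1}{75380} = - \frac{2702}{18845}$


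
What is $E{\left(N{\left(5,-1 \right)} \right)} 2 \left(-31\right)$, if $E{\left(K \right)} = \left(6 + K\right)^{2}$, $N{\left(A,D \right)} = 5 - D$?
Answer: $-8928$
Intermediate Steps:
$E{\left(N{\left(5,-1 \right)} \right)} 2 \left(-31\right) = \left(6 + \left(5 - -1\right)\right)^{2} \cdot 2 \left(-31\right) = \left(6 + \left(5 + 1\right)\right)^{2} \cdot 2 \left(-31\right) = \left(6 + 6\right)^{2} \cdot 2 \left(-31\right) = 12^{2} \cdot 2 \left(-31\right) = 144 \cdot 2 \left(-31\right) = 288 \left(-31\right) = -8928$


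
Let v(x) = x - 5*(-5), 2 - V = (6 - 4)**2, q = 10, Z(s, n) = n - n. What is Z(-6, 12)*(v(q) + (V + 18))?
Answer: 0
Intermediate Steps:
Z(s, n) = 0
V = -2 (V = 2 - (6 - 4)**2 = 2 - 1*2**2 = 2 - 1*4 = 2 - 4 = -2)
v(x) = 25 + x (v(x) = x + 25 = 25 + x)
Z(-6, 12)*(v(q) + (V + 18)) = 0*((25 + 10) + (-2 + 18)) = 0*(35 + 16) = 0*51 = 0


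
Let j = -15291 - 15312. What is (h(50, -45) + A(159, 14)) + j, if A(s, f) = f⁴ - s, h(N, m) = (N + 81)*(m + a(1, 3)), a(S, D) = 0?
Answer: 1759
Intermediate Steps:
j = -30603
h(N, m) = m*(81 + N) (h(N, m) = (N + 81)*(m + 0) = (81 + N)*m = m*(81 + N))
(h(50, -45) + A(159, 14)) + j = (-45*(81 + 50) + (14⁴ - 1*159)) - 30603 = (-45*131 + (38416 - 159)) - 30603 = (-5895 + 38257) - 30603 = 32362 - 30603 = 1759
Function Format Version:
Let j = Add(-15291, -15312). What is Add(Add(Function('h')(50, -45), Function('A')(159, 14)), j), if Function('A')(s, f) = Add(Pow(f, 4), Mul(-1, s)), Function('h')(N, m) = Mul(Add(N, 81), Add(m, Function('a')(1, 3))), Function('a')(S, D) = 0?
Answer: 1759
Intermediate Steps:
j = -30603
Function('h')(N, m) = Mul(m, Add(81, N)) (Function('h')(N, m) = Mul(Add(N, 81), Add(m, 0)) = Mul(Add(81, N), m) = Mul(m, Add(81, N)))
Add(Add(Function('h')(50, -45), Function('A')(159, 14)), j) = Add(Add(Mul(-45, Add(81, 50)), Add(Pow(14, 4), Mul(-1, 159))), -30603) = Add(Add(Mul(-45, 131), Add(38416, -159)), -30603) = Add(Add(-5895, 38257), -30603) = Add(32362, -30603) = 1759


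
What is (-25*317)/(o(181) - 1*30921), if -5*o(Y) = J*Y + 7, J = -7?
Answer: 7925/30669 ≈ 0.25840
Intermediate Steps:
o(Y) = -7/5 + 7*Y/5 (o(Y) = -(-7*Y + 7)/5 = -(7 - 7*Y)/5 = -7/5 + 7*Y/5)
(-25*317)/(o(181) - 1*30921) = (-25*317)/((-7/5 + (7/5)*181) - 1*30921) = -7925/((-7/5 + 1267/5) - 30921) = -7925/(252 - 30921) = -7925/(-30669) = -7925*(-1/30669) = 7925/30669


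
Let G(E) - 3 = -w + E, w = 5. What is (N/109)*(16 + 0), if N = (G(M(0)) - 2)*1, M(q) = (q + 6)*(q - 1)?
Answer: -160/109 ≈ -1.4679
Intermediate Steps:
M(q) = (-1 + q)*(6 + q) (M(q) = (6 + q)*(-1 + q) = (-1 + q)*(6 + q))
G(E) = -2 + E (G(E) = 3 + (-1*5 + E) = 3 + (-5 + E) = -2 + E)
N = -10 (N = ((-2 + (-6 + 0² + 5*0)) - 2)*1 = ((-2 + (-6 + 0 + 0)) - 2)*1 = ((-2 - 6) - 2)*1 = (-8 - 2)*1 = -10*1 = -10)
(N/109)*(16 + 0) = (-10/109)*(16 + 0) = -10*1/109*16 = -10/109*16 = -160/109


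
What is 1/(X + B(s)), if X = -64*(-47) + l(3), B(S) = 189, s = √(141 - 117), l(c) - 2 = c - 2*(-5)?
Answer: 1/3212 ≈ 0.00031133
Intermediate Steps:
l(c) = 12 + c (l(c) = 2 + (c - 2*(-5)) = 2 + (c + 10) = 2 + (10 + c) = 12 + c)
s = 2*√6 (s = √24 = 2*√6 ≈ 4.8990)
X = 3023 (X = -64*(-47) + (12 + 3) = 3008 + 15 = 3023)
1/(X + B(s)) = 1/(3023 + 189) = 1/3212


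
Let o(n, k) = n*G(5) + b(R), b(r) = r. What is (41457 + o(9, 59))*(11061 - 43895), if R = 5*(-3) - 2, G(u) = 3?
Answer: -1361527478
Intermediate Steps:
R = -17 (R = -15 - 2 = -17)
o(n, k) = -17 + 3*n (o(n, k) = n*3 - 17 = 3*n - 17 = -17 + 3*n)
(41457 + o(9, 59))*(11061 - 43895) = (41457 + (-17 + 3*9))*(11061 - 43895) = (41457 + (-17 + 27))*(-32834) = (41457 + 10)*(-32834) = 41467*(-32834) = -1361527478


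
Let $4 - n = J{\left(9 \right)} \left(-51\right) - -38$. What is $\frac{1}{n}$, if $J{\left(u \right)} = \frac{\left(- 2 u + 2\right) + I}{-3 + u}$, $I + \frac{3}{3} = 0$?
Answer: $- \frac{2}{357} \approx -0.0056022$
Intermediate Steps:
$I = -1$ ($I = -1 + 0 = -1$)
$J{\left(u \right)} = \frac{1 - 2 u}{-3 + u}$ ($J{\left(u \right)} = \frac{\left(- 2 u + 2\right) - 1}{-3 + u} = \frac{\left(2 - 2 u\right) - 1}{-3 + u} = \frac{1 - 2 u}{-3 + u}$)
$n = - \frac{357}{2}$ ($n = 4 - \left(\frac{1 - 18}{-3 + 9} \left(-51\right) - -38\right) = 4 - \left(\frac{1 - 18}{6} \left(-51\right) + \left(-38 + 76\right)\right) = 4 - \left(\frac{1}{6} \left(-17\right) \left(-51\right) + 38\right) = 4 - \left(\left(- \frac{17}{6}\right) \left(-51\right) + 38\right) = 4 - \left(\frac{289}{2} + 38\right) = 4 - \frac{365}{2} = - \frac{357}{2} \approx -178.5$)
$\frac{1}{n} = \frac{1}{- \frac{357}{2}} = - \frac{2}{357}$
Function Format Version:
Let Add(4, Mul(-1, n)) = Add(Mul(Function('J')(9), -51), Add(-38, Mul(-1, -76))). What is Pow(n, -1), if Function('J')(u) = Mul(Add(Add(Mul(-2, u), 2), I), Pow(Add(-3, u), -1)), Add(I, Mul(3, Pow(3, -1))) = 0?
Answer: Rational(-2, 357) ≈ -0.0056022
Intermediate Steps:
I = -1 (I = Add(-1, 0) = -1)
Function('J')(u) = Mul(Pow(Add(-3, u), -1), Add(1, Mul(-2, u))) (Function('J')(u) = Mul(Add(Add(Mul(-2, u), 2), -1), Pow(Add(-3, u), -1)) = Mul(Add(Add(2, Mul(-2, u)), -1), Pow(Add(-3, u), -1)) = Mul(Add(1, Mul(-2, u)), Pow(Add(-3, u), -1)) = Mul(Pow(Add(-3, u), -1), Add(1, Mul(-2, u))))
n = Rational(-357, 2) (n = Add(4, Mul(-1, Add(Mul(Mul(Pow(Add(-3, 9), -1), Add(1, Mul(-2, 9))), -51), Add(-38, Mul(-1, -76))))) = Add(4, Mul(-1, Add(Mul(Mul(Pow(6, -1), Add(1, -18)), -51), Add(-38, 76)))) = Add(4, Mul(-1, Add(Mul(Mul(Rational(1, 6), -17), -51), 38))) = Add(4, Mul(-1, Add(Mul(Rational(-17, 6), -51), 38))) = Add(4, Mul(-1, Add(Rational(289, 2), 38))) = Add(4, Mul(-1, Rational(365, 2))) = Add(4, Rational(-365, 2)) = Rational(-357, 2) ≈ -178.50)
Pow(n, -1) = Pow(Rational(-357, 2), -1) = Rational(-2, 357)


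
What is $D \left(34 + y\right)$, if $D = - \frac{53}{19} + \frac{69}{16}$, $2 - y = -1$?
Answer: $\frac{17131}{304} \approx 56.352$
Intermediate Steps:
$y = 3$ ($y = 2 - -1 = 2 + 1 = 3$)
$D = \frac{463}{304}$ ($D = \left(-53\right) \frac{1}{19} + 69 \cdot \frac{1}{16} = - \frac{53}{19} + \frac{69}{16} = \frac{463}{304} \approx 1.523$)
$D \left(34 + y\right) = \frac{463 \left(34 + 3\right)}{304} = \frac{463}{304} \cdot 37 = \frac{17131}{304}$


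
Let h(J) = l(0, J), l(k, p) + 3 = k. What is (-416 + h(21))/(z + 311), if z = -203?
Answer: -419/108 ≈ -3.8796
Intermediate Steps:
l(k, p) = -3 + k
h(J) = -3 (h(J) = -3 + 0 = -3)
(-416 + h(21))/(z + 311) = (-416 - 3)/(-203 + 311) = -419/108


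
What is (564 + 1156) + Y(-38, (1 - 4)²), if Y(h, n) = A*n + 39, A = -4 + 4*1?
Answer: 1759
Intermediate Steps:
A = 0 (A = -4 + 4 = 0)
Y(h, n) = 39 (Y(h, n) = 0*n + 39 = 0 + 39 = 39)
(564 + 1156) + Y(-38, (1 - 4)²) = (564 + 1156) + 39 = 1720 + 39 = 1759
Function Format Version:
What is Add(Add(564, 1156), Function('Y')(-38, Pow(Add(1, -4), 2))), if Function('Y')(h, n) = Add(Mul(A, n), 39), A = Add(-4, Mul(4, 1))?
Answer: 1759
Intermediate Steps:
A = 0 (A = Add(-4, 4) = 0)
Function('Y')(h, n) = 39 (Function('Y')(h, n) = Add(Mul(0, n), 39) = Add(0, 39) = 39)
Add(Add(564, 1156), Function('Y')(-38, Pow(Add(1, -4), 2))) = Add(Add(564, 1156), 39) = Add(1720, 39) = 1759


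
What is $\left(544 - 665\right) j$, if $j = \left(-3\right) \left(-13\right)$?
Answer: $-4719$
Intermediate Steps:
$j = 39$
$\left(544 - 665\right) j = \left(544 - 665\right) 39 = \left(-121\right) 39 = -4719$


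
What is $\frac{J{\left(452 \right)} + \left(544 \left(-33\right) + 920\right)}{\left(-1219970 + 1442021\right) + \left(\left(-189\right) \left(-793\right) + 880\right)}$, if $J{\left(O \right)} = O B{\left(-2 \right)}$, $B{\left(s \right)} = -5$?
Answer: $- \frac{4823}{93202} \approx -0.051748$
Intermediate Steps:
$J{\left(O \right)} = - 5 O$ ($J{\left(O \right)} = O \left(-5\right) = - 5 O$)
$\frac{J{\left(452 \right)} + \left(544 \left(-33\right) + 920\right)}{\left(-1219970 + 1442021\right) + \left(\left(-189\right) \left(-793\right) + 880\right)} = \frac{\left(-5\right) 452 + \left(544 \left(-33\right) + 920\right)}{\left(-1219970 + 1442021\right) + \left(\left(-189\right) \left(-793\right) + 880\right)} = \frac{-2260 + \left(-17952 + 920\right)}{222051 + \left(149877 + 880\right)} = \frac{-2260 - 17032}{222051 + 150757} = - \frac{19292}{372808} = \left(-19292\right) \frac{1}{372808} = - \frac{4823}{93202}$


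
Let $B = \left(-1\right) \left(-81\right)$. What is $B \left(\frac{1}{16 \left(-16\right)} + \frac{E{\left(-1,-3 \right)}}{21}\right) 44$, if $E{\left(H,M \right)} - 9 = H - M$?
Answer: $\frac{830115}{448} \approx 1852.9$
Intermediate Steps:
$B = 81$
$E{\left(H,M \right)} = 9 + H - M$ ($E{\left(H,M \right)} = 9 + \left(H - M\right) = 9 + H - M$)
$B \left(\frac{1}{16 \left(-16\right)} + \frac{E{\left(-1,-3 \right)}}{21}\right) 44 = 81 \left(\frac{1}{16 \left(-16\right)} + \frac{9 - 1 - -3}{21}\right) 44 = 81 \left(\frac{1}{16} \left(- \frac{1}{16}\right) + \left(9 - 1 + 3\right) \frac{1}{21}\right) 44 = 81 \left(- \frac{1}{256} + 11 \cdot \frac{1}{21}\right) 44 = 81 \left(- \frac{1}{256} + \frac{11}{21}\right) 44 = 81 \cdot \frac{2795}{5376} \cdot 44 = \frac{75465}{1792} \cdot 44 = \frac{830115}{448}$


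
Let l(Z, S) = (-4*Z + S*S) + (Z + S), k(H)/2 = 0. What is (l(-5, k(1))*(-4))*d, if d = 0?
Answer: 0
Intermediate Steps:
k(H) = 0 (k(H) = 2*0 = 0)
l(Z, S) = S + S² - 3*Z (l(Z, S) = (-4*Z + S²) + (S + Z) = (S² - 4*Z) + (S + Z) = S + S² - 3*Z)
(l(-5, k(1))*(-4))*d = ((0 + 0² - 3*(-5))*(-4))*0 = ((0 + 0 + 15)*(-4))*0 = (15*(-4))*0 = -60*0 = 0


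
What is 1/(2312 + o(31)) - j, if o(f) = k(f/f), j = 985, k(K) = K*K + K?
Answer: -2279289/2314 ≈ -985.00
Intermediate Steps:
k(K) = K + K**2 (k(K) = K**2 + K = K + K**2)
o(f) = 2 (o(f) = (f/f)*(1 + f/f) = 1*(1 + 1) = 1*2 = 2)
1/(2312 + o(31)) - j = 1/(2312 + 2) - 1*985 = 1/2314 - 985 = -2279289/2314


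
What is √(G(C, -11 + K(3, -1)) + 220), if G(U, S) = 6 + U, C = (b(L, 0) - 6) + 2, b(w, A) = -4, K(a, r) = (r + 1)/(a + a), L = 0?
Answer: √218 ≈ 14.765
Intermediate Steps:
K(a, r) = (1 + r)/(2*a) (K(a, r) = (1 + r)/((2*a)) = (1 + r)*(1/(2*a)) = (1 + r)/(2*a))
C = -8 (C = (-4 - 6) + 2 = -10 + 2 = -8)
√(G(C, -11 + K(3, -1)) + 220) = √((6 - 8) + 220) = √(-2 + 220) = √218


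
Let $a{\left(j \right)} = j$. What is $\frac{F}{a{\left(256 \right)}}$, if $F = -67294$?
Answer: $- \frac{33647}{128} \approx -262.87$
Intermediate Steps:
$\frac{F}{a{\left(256 \right)}} = - \frac{67294}{256} = \left(-67294\right) \frac{1}{256} = - \frac{33647}{128}$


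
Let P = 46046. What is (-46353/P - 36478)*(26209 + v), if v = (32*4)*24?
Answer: -7026236722403/6578 ≈ -1.0681e+9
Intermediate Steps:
v = 3072 (v = 128*24 = 3072)
(-46353/P - 36478)*(26209 + v) = (-46353/46046 - 36478)*(26209 + 3072) = (-46353*1/46046 - 36478)*29281 = (-46353/46046 - 36478)*29281 = -1679712341/46046*29281 = -7026236722403/6578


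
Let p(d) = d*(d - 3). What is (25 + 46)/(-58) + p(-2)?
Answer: 509/58 ≈ 8.7759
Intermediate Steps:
p(d) = d*(-3 + d)
(25 + 46)/(-58) + p(-2) = (25 + 46)/(-58) - 2*(-3 - 2) = 71*(-1/58) - 2*(-5) = -71/58 + 10 = 509/58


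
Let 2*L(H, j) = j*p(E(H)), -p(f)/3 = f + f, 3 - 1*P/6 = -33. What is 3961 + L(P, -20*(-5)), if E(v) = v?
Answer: -60839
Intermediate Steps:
P = 216 (P = 18 - 6*(-33) = 18 + 198 = 216)
p(f) = -6*f (p(f) = -3*(f + f) = -6*f)
L(H, j) = -3*H*j (L(H, j) = (j*(-6*H))/2 = (-6*H*j)/2 = -3*H*j)
3961 + L(P, -20*(-5)) = 3961 - 3*216*(-20*(-5)) = 3961 - 3*216*100 = 3961 - 64800 = -60839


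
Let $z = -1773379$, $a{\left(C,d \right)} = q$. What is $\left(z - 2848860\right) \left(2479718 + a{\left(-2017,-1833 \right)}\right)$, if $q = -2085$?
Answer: $-11452211880287$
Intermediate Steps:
$a{\left(C,d \right)} = -2085$
$\left(z - 2848860\right) \left(2479718 + a{\left(-2017,-1833 \right)}\right) = \left(-1773379 - 2848860\right) \left(2479718 - 2085\right) = \left(-4622239\right) 2477633 = -11452211880287$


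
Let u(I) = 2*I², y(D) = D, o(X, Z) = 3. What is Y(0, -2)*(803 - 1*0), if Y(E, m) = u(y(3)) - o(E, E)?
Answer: 12045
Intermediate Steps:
Y(E, m) = 15 (Y(E, m) = 2*3² - 1*3 = 2*9 - 3 = 18 - 3 = 15)
Y(0, -2)*(803 - 1*0) = 15*(803 - 1*0) = 15*(803 + 0) = 15*803 = 12045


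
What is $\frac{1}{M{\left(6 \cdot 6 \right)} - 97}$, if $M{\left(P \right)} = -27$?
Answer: $- \frac{1}{124} \approx -0.0080645$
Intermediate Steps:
$\frac{1}{M{\left(6 \cdot 6 \right)} - 97} = \frac{1}{-27 - 97} = \frac{1}{-124} = - \frac{1}{124}$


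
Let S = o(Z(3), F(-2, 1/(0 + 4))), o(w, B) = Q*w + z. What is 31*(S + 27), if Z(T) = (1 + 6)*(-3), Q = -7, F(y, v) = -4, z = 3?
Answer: 5487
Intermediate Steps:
Z(T) = -21 (Z(T) = 7*(-3) = -21)
o(w, B) = 3 - 7*w (o(w, B) = -7*w + 3 = 3 - 7*w)
S = 150 (S = 3 - 7*(-21) = 3 + 147 = 150)
31*(S + 27) = 31*(150 + 27) = 31*177 = 5487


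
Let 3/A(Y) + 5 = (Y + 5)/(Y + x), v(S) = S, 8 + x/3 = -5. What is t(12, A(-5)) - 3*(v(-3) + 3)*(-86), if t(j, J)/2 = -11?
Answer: -22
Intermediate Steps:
x = -39 (x = -24 + 3*(-5) = -24 - 15 = -39)
A(Y) = 3/(-5 + (5 + Y)/(-39 + Y)) (A(Y) = 3/(-5 + (Y + 5)/(Y - 39)) = 3/(-5 + (5 + Y)/(-39 + Y)))
t(j, J) = -22 (t(j, J) = 2*(-11) = -22)
t(12, A(-5)) - 3*(v(-3) + 3)*(-86) = -22 - 3*(-3 + 3)*(-86) = -22 - 3*0*(-86) = -22 + 0*(-86) = -22 + 0 = -22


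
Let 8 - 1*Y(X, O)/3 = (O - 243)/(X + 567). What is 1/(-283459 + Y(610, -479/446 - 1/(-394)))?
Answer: -51706787/14655481006436 ≈ -3.5282e-6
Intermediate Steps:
Y(X, O) = 24 - 3*(-243 + O)/(567 + X) (Y(X, O) = 24 - 3*(O - 243)/(X + 567) = 24 - 3*(-243 + O)/(567 + X))
1/(-283459 + Y(610, -479/446 - 1/(-394))) = 1/(-283459 + 3*(4779 - (-479/446 - 1/(-394)) + 8*610)/(567 + 610)) = 1/(-283459 + 3*(4779 - (-479*1/446 - 1*(-1/394)) + 4880)/1177) = 1/(-283459 + 3*(1/1177)*(4779 - (-479/446 + 1/394) + 4880)) = 1/(-283459 + 3*(1/1177)*(4779 - 1*(-47070/43931) + 4880)) = 1/(-283459 + 3*(1/1177)*(4779 + 47070/43931 + 4880)) = 1/(-283459 + 3*(1/1177)*(424376599/43931)) = 1/(-283459 + 1273129797/51706787) = 1/(-14655481006436/51706787) = -51706787/14655481006436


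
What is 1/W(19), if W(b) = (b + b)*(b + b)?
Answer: 1/1444 ≈ 0.00069252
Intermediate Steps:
W(b) = 4*b² (W(b) = (2*b)*(2*b) = 4*b²)
1/W(19) = 1/(4*19²) = 1/(4*361) = 1/1444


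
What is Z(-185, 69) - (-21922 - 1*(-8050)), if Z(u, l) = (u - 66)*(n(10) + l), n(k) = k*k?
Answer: -28547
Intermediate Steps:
n(k) = k²
Z(u, l) = (-66 + u)*(100 + l) (Z(u, l) = (u - 66)*(10² + l) = (-66 + u)*(100 + l))
Z(-185, 69) - (-21922 - 1*(-8050)) = (-6600 - 66*69 + 100*(-185) + 69*(-185)) - (-21922 - 1*(-8050)) = (-6600 - 4554 - 18500 - 12765) - (-21922 + 8050) = -42419 - 1*(-13872) = -42419 + 13872 = -28547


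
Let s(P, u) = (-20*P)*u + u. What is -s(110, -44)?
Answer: -96756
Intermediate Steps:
s(P, u) = u - 20*P*u (s(P, u) = -20*P*u + u = u - 20*P*u)
-s(110, -44) = -(-44)*(1 - 20*110) = -(-44)*(1 - 2200) = -(-44)*(-2199) = -1*96756 = -96756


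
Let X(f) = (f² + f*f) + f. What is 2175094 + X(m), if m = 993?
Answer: 4148185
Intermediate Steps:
X(f) = f + 2*f² (X(f) = (f² + f²) + f = 2*f² + f = f + 2*f²)
2175094 + X(m) = 2175094 + 993*(1 + 2*993) = 2175094 + 993*(1 + 1986) = 2175094 + 993*1987 = 2175094 + 1973091 = 4148185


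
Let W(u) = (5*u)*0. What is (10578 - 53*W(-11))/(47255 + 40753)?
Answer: 1763/14668 ≈ 0.12019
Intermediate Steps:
W(u) = 0
(10578 - 53*W(-11))/(47255 + 40753) = (10578 - 53*0)/(47255 + 40753) = (10578 + 0)/88008 = 10578*(1/88008) = 1763/14668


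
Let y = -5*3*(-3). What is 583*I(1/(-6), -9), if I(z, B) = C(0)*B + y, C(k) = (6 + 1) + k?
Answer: -10494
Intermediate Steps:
C(k) = 7 + k
y = 45 (y = -15*(-3) = 45)
I(z, B) = 45 + 7*B (I(z, B) = (7 + 0)*B + 45 = 7*B + 45 = 45 + 7*B)
583*I(1/(-6), -9) = 583*(45 + 7*(-9)) = 583*(45 - 63) = 583*(-18) = -10494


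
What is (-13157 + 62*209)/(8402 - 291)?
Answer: -199/8111 ≈ -0.024535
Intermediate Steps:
(-13157 + 62*209)/(8402 - 291) = (-13157 + 12958)/8111 = -199*1/8111 = -199/8111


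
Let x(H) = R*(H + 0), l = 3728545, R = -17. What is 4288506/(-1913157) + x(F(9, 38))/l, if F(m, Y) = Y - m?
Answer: -5330276930057/2377763988855 ≈ -2.2417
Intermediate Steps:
x(H) = -17*H (x(H) = -17*(H + 0) = -17*H)
4288506/(-1913157) + x(F(9, 38))/l = 4288506/(-1913157) - 17*(38 - 1*9)/3728545 = 4288506*(-1/1913157) - 17*(38 - 9)*(1/3728545) = -1429502/637719 - 17*29*(1/3728545) = -1429502/637719 - 493*1/3728545 = -1429502/637719 - 493/3728545 = -5330276930057/2377763988855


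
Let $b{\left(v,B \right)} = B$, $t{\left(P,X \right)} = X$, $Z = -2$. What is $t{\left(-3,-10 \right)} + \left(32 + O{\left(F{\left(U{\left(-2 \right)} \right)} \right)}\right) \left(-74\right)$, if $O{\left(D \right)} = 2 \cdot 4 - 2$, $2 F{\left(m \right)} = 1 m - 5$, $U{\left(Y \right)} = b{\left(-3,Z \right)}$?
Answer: $-2822$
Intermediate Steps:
$U{\left(Y \right)} = -2$
$F{\left(m \right)} = - \frac{5}{2} + \frac{m}{2}$ ($F{\left(m \right)} = \frac{1 m - 5}{2} = \frac{m - 5}{2} = \frac{-5 + m}{2} = - \frac{5}{2} + \frac{m}{2}$)
$O{\left(D \right)} = 6$ ($O{\left(D \right)} = 8 - 2 = 6$)
$t{\left(-3,-10 \right)} + \left(32 + O{\left(F{\left(U{\left(-2 \right)} \right)} \right)}\right) \left(-74\right) = -10 + \left(32 + 6\right) \left(-74\right) = -10 + 38 \left(-74\right) = -10 - 2812 = -2822$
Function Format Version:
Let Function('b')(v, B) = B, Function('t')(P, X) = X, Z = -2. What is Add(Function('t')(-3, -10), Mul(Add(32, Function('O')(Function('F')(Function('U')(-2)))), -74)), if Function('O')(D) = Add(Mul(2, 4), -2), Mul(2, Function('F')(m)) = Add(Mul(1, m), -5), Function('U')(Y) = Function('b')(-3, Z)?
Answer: -2822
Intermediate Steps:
Function('U')(Y) = -2
Function('F')(m) = Add(Rational(-5, 2), Mul(Rational(1, 2), m)) (Function('F')(m) = Mul(Rational(1, 2), Add(Mul(1, m), -5)) = Mul(Rational(1, 2), Add(m, -5)) = Mul(Rational(1, 2), Add(-5, m)) = Add(Rational(-5, 2), Mul(Rational(1, 2), m)))
Function('O')(D) = 6 (Function('O')(D) = Add(8, -2) = 6)
Add(Function('t')(-3, -10), Mul(Add(32, Function('O')(Function('F')(Function('U')(-2)))), -74)) = Add(-10, Mul(Add(32, 6), -74)) = Add(-10, Mul(38, -74)) = Add(-10, -2812) = -2822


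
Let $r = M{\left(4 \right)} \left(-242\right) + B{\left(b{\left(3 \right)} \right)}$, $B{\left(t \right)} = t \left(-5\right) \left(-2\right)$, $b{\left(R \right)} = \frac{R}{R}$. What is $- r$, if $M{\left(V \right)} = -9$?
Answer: $-2188$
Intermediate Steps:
$b{\left(R \right)} = 1$
$B{\left(t \right)} = 10 t$ ($B{\left(t \right)} = - 5 t \left(-2\right) = 10 t$)
$r = 2188$ ($r = \left(-9\right) \left(-242\right) + 10 \cdot 1 = 2178 + 10 = 2188$)
$- r = \left(-1\right) 2188 = -2188$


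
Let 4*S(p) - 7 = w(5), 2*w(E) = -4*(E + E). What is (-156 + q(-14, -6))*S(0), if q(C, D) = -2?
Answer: 1027/2 ≈ 513.50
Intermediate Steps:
w(E) = -4*E (w(E) = (-4*(E + E))/2 = (-8*E)/2 = -4*E)
S(p) = -13/4 (S(p) = 7/4 + (-4*5)/4 = 7/4 + (¼)*(-20) = 7/4 - 5 = -13/4)
(-156 + q(-14, -6))*S(0) = (-156 - 2)*(-13/4) = -158*(-13/4) = 1027/2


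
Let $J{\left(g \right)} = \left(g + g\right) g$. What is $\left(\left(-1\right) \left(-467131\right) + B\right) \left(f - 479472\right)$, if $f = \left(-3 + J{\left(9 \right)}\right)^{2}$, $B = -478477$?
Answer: $5153251086$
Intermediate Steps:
$J{\left(g \right)} = 2 g^{2}$ ($J{\left(g \right)} = 2 g g = 2 g^{2}$)
$f = 25281$ ($f = \left(-3 + 2 \cdot 9^{2}\right)^{2} = \left(-3 + 2 \cdot 81\right)^{2} = \left(-3 + 162\right)^{2} = 159^{2} = 25281$)
$\left(\left(-1\right) \left(-467131\right) + B\right) \left(f - 479472\right) = \left(\left(-1\right) \left(-467131\right) - 478477\right) \left(25281 - 479472\right) = \left(467131 - 478477\right) \left(-454191\right) = \left(-11346\right) \left(-454191\right) = 5153251086$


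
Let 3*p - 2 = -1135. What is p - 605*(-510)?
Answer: 924517/3 ≈ 3.0817e+5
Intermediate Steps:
p = -1133/3 (p = ⅔ + (⅓)*(-1135) = ⅔ - 1135/3 = -1133/3 ≈ -377.67)
p - 605*(-510) = -1133/3 - 605*(-510) = -1133/3 + 308550 = 924517/3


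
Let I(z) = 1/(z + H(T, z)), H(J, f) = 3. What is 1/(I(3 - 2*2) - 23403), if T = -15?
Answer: -2/46805 ≈ -4.2730e-5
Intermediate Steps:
I(z) = 1/(3 + z) (I(z) = 1/(z + 3) = 1/(3 + z))
1/(I(3 - 2*2) - 23403) = 1/(1/(3 + (3 - 2*2)) - 23403) = 1/(1/(3 + (3 - 4)) - 23403) = 1/(1/(3 - 1) - 23403) = 1/(1/2 - 23403) = 1/(-46805/2) = -2/46805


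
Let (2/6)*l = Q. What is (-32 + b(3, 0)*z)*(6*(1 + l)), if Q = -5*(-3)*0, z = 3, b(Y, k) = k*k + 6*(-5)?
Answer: -732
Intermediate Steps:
b(Y, k) = -30 + k**2 (b(Y, k) = k**2 - 30 = -30 + k**2)
Q = 0 (Q = 15*0 = 0)
l = 0 (l = 3*0 = 0)
(-32 + b(3, 0)*z)*(6*(1 + l)) = (-32 + (-30 + 0**2)*3)*(6*(1 + 0)) = (-32 + (-30 + 0)*3)*(6*1) = (-32 - 30*3)*6 = (-32 - 90)*6 = -122*6 = -732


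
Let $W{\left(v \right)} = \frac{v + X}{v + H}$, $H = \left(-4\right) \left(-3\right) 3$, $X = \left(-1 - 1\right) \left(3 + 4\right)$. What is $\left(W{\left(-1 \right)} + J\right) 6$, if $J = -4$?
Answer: $- \frac{186}{7} \approx -26.571$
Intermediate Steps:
$X = -14$ ($X = \left(-2\right) 7 = -14$)
$H = 36$ ($H = 12 \cdot 3 = 36$)
$W{\left(v \right)} = \frac{-14 + v}{36 + v}$ ($W{\left(v \right)} = \frac{v - 14}{v + 36} = \frac{-14 + v}{36 + v}$)
$\left(W{\left(-1 \right)} + J\right) 6 = \left(\frac{-14 - 1}{36 - 1} - 4\right) 6 = \left(\frac{1}{35} \left(-15\right) - 4\right) 6 = \left(- \frac{3}{7} - 4\right) 6 = \left(- \frac{31}{7}\right) 6 = - \frac{186}{7}$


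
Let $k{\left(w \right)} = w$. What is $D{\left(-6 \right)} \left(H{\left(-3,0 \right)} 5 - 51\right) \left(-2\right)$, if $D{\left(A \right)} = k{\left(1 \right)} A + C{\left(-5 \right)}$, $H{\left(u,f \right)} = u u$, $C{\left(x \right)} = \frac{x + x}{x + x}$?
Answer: $-60$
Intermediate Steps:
$C{\left(x \right)} = 1$ ($C{\left(x \right)} = \frac{2 x}{2 x} = 2 x \frac{1}{2 x} = 1$)
$H{\left(u,f \right)} = u^{2}$
$D{\left(A \right)} = 1 + A$ ($D{\left(A \right)} = 1 A + 1 = A + 1 = 1 + A$)
$D{\left(-6 \right)} \left(H{\left(-3,0 \right)} 5 - 51\right) \left(-2\right) = \left(1 - 6\right) \left(\left(-3\right)^{2} \cdot 5 - 51\right) \left(-2\right) = - 5 \left(9 \cdot 5 - 51\right) \left(-2\right) = - 5 \left(45 - 51\right) \left(-2\right) = \left(-5\right) \left(-6\right) \left(-2\right) = 30 \left(-2\right) = -60$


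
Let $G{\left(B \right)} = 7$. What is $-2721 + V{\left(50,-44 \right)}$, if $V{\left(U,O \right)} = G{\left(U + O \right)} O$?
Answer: $-3029$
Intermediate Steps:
$V{\left(U,O \right)} = 7 O$
$-2721 + V{\left(50,-44 \right)} = -2721 + 7 \left(-44\right) = -2721 - 308 = -3029$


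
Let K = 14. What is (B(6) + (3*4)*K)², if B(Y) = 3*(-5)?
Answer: 23409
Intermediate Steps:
B(Y) = -15
(B(6) + (3*4)*K)² = (-15 + (3*4)*14)² = (-15 + 12*14)² = (-15 + 168)² = 153² = 23409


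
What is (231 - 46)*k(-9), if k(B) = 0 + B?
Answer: -1665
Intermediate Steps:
k(B) = B
(231 - 46)*k(-9) = (231 - 46)*(-9) = 185*(-9) = -1665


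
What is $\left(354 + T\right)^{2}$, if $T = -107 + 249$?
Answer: $246016$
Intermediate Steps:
$T = 142$
$\left(354 + T\right)^{2} = \left(354 + 142\right)^{2} = 496^{2} = 246016$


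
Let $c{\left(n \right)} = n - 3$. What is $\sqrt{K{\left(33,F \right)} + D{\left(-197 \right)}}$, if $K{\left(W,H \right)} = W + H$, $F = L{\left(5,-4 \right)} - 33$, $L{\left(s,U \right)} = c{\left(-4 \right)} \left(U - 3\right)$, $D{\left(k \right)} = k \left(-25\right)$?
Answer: $\sqrt{4974} \approx 70.527$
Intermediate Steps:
$c{\left(n \right)} = -3 + n$ ($c{\left(n \right)} = n - 3 = -3 + n$)
$D{\left(k \right)} = - 25 k$
$L{\left(s,U \right)} = 21 - 7 U$ ($L{\left(s,U \right)} = \left(-3 - 4\right) \left(U - 3\right) = - 7 \left(-3 + U\right) = 21 - 7 U$)
$F = 16$ ($F = \left(21 - -28\right) - 33 = \left(21 + 28\right) - 33 = 49 - 33 = 16$)
$K{\left(W,H \right)} = H + W$
$\sqrt{K{\left(33,F \right)} + D{\left(-197 \right)}} = \sqrt{\left(16 + 33\right) - -4925} = \sqrt{49 + 4925} = \sqrt{4974}$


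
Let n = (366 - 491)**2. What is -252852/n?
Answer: -252852/15625 ≈ -16.183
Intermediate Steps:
n = 15625 (n = (-125)**2 = 15625)
-252852/n = -252852/15625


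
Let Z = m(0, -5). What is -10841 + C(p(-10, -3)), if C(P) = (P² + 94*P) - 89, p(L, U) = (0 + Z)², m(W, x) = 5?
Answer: -7955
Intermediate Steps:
Z = 5
p(L, U) = 25 (p(L, U) = (0 + 5)² = 5² = 25)
C(P) = -89 + P² + 94*P
-10841 + C(p(-10, -3)) = -10841 + (-89 + 25² + 94*25) = -10841 + (-89 + 625 + 2350) = -10841 + 2886 = -7955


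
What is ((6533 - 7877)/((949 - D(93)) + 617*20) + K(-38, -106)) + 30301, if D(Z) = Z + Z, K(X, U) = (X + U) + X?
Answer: 394647913/13103 ≈ 30119.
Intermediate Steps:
K(X, U) = U + 2*X (K(X, U) = (U + X) + X = U + 2*X)
D(Z) = 2*Z
((6533 - 7877)/((949 - D(93)) + 617*20) + K(-38, -106)) + 30301 = ((6533 - 7877)/((949 - 2*93) + 617*20) + (-106 + 2*(-38))) + 30301 = (-1344/((949 - 1*186) + 12340) + (-106 - 76)) + 30301 = (-1344/((949 - 186) + 12340) - 182) + 30301 = (-1344/(763 + 12340) - 182) + 30301 = (-1344/13103 - 182) + 30301 = -2386090/13103 + 30301 = 394647913/13103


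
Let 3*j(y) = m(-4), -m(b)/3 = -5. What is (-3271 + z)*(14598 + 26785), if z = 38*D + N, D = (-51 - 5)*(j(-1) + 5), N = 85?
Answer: -1012476478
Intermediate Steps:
m(b) = 15 (m(b) = -3*(-5) = 15)
j(y) = 5 (j(y) = (⅓)*15 = 5)
D = -560 (D = (-51 - 5)*(5 + 5) = -56*10 = -560)
z = -21195 (z = 38*(-560) + 85 = -21280 + 85 = -21195)
(-3271 + z)*(14598 + 26785) = (-3271 - 21195)*(14598 + 26785) = -24466*41383 = -1012476478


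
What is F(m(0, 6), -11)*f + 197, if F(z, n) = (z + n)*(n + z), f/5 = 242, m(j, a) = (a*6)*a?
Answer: 50850447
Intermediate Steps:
m(j, a) = 6*a**2 (m(j, a) = (6*a)*a = 6*a**2)
f = 1210 (f = 5*242 = 1210)
F(z, n) = (n + z)**2 (F(z, n) = (n + z)*(n + z) = (n + z)**2)
F(m(0, 6), -11)*f + 197 = (-11 + 6*6**2)**2*1210 + 197 = (-11 + 6*36)**2*1210 + 197 = (-11 + 216)**2*1210 + 197 = 205**2*1210 + 197 = 42025*1210 + 197 = 50850250 + 197 = 50850447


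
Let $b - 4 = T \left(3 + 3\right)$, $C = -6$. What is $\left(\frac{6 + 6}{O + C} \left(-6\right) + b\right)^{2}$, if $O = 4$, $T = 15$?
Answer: $16900$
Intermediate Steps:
$b = 94$ ($b = 4 + 15 \left(3 + 3\right) = 4 + 15 \cdot 6 = 4 + 90 = 94$)
$\left(\frac{6 + 6}{O + C} \left(-6\right) + b\right)^{2} = \left(\frac{6 + 6}{4 - 6} \left(-6\right) + 94\right)^{2} = \left(\frac{1}{-2} \cdot 12 \left(-6\right) + 94\right)^{2} = \left(\left(- \frac{1}{2}\right) 12 \left(-6\right) + 94\right)^{2} = \left(\left(-6\right) \left(-6\right) + 94\right)^{2} = \left(36 + 94\right)^{2} = 130^{2} = 16900$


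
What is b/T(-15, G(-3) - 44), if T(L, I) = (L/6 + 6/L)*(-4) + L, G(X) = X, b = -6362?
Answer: 31810/17 ≈ 1871.2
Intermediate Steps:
T(L, I) = -24/L + L/3 (T(L, I) = (L*(⅙) + 6/L)*(-4) + L = (L/6 + 6/L)*(-4) + L = (6/L + L/6)*(-4) + L = (-24/L - 2*L/3) + L = -24/L + L/3)
b/T(-15, G(-3) - 44) = -6362/(-24/(-15) + (⅓)*(-15)) = -6362/(-24*(-1/15) - 5) = -6362/(8/5 - 5) = -6362/(-17/5) = -6362*(-5/17) = 31810/17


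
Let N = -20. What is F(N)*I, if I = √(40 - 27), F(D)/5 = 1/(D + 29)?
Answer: 5*√13/9 ≈ 2.0031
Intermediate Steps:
F(D) = 5/(29 + D) (F(D) = 5/(D + 29) = 5/(29 + D))
I = √13 ≈ 3.6056
F(N)*I = (5/(29 - 20))*√13 = (5/9)*√13 = (5*(⅑))*√13 = 5*√13/9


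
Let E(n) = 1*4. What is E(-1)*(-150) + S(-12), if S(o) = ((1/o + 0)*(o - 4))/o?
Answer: -5401/9 ≈ -600.11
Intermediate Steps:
E(n) = 4
S(o) = (-4 + o)/o² (S(o) = ((1/o + 0)*(-4 + o))/o = ((-4 + o)/o)/o = (-4 + o)/o²)
E(-1)*(-150) + S(-12) = 4*(-150) + (-4 - 12)/(-12)² = -600 + (1/144)*(-16) = -600 - ⅑ = -5401/9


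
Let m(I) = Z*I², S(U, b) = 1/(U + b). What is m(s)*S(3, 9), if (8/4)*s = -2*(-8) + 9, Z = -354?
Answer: -36875/8 ≈ -4609.4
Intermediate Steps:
s = 25/2 (s = (-2*(-8) + 9)/2 = (16 + 9)/2 = (½)*25 = 25/2 ≈ 12.500)
m(I) = -354*I²
m(s)*S(3, 9) = (-354*(25/2)²)/(3 + 9) = -354*625/4/12 = -110625/2*1/12 = -36875/8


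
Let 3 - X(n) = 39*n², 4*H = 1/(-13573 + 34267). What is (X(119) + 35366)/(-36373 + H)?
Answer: 42787742160/3010811447 ≈ 14.211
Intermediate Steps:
H = 1/82776 (H = 1/(4*(-13573 + 34267)) = (¼)/20694 = (¼)*(1/20694) = 1/82776 ≈ 1.2081e-5)
X(n) = 3 - 39*n²
(X(119) + 35366)/(-36373 + H) = ((3 - 39*119²) + 35366)/(-36373 + 1/82776) = ((3 - 39*14161) + 35366)/(-3010811447/82776) = ((3 - 552279) + 35366)*(-82776/3010811447) = (-552276 + 35366)*(-82776/3010811447) = -516910*(-82776/3010811447) = 42787742160/3010811447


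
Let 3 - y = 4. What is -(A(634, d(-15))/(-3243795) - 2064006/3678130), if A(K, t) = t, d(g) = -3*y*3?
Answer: 223174848198/397703323445 ≈ 0.56116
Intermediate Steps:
y = -1 (y = 3 - 1*4 = 3 - 4 = -1)
d(g) = 9 (d(g) = -3*(-1)*3 = 3*3 = 9)
-(A(634, d(-15))/(-3243795) - 2064006/3678130) = -(9/(-3243795) - 2064006/3678130) = -(9*(-1/3243795) - 2064006*1/3678130) = -(-3/1081265 - 1032003/1839065) = -1*(-223174848198/397703323445) = 223174848198/397703323445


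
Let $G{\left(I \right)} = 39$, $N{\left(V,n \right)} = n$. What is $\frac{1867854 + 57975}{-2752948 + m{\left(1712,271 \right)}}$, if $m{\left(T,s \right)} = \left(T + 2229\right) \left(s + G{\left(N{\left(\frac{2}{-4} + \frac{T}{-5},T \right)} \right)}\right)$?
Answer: $- \frac{1925829}{1531238} \approx -1.2577$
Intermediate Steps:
$m{\left(T,s \right)} = \left(39 + s\right) \left(2229 + T\right)$ ($m{\left(T,s \right)} = \left(T + 2229\right) \left(s + 39\right) = \left(2229 + T\right) \left(39 + s\right) = \left(39 + s\right) \left(2229 + T\right)$)
$\frac{1867854 + 57975}{-2752948 + m{\left(1712,271 \right)}} = \frac{1867854 + 57975}{-2752948 + \left(86931 + 39 \cdot 1712 + 2229 \cdot 271 + 1712 \cdot 271\right)} = \frac{1925829}{-2752948 + \left(86931 + 66768 + 604059 + 463952\right)} = \frac{1925829}{-2752948 + 1221710} = \frac{1925829}{-1531238} = 1925829 \left(- \frac{1}{1531238}\right) = - \frac{1925829}{1531238}$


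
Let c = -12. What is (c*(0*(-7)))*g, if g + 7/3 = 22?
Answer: 0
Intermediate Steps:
g = 59/3 (g = -7/3 + 22 = 59/3 ≈ 19.667)
(c*(0*(-7)))*g = -0*(-7)*(59/3) = -12*0*(59/3) = 0*(59/3) = 0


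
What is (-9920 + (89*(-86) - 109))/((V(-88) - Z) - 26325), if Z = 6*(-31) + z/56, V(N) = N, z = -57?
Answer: 990248/1468655 ≈ 0.67426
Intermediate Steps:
Z = -10473/56 (Z = 6*(-31) - 57/56 = -186 - 57*1/56 = -186 - 57/56 = -10473/56 ≈ -187.02)
(-9920 + (89*(-86) - 109))/((V(-88) - Z) - 26325) = (-9920 + (89*(-86) - 109))/((-88 - 1*(-10473/56)) - 26325) = (-9920 + (-7654 - 109))/((-88 + 10473/56) - 26325) = (-9920 - 7763)/(5545/56 - 26325) = -17683/(-1468655/56) = -17683*(-56/1468655) = 990248/1468655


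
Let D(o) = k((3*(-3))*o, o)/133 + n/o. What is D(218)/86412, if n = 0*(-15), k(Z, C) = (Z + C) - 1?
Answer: -1745/11492796 ≈ -0.00015183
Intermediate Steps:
k(Z, C) = -1 + C + Z (k(Z, C) = (C + Z) - 1 = -1 + C + Z)
n = 0
D(o) = -1/133 - 8*o/133 (D(o) = (-1 + o + (3*(-3))*o)/133 + 0/o = (-1 + o - 9*o)*(1/133) + 0 = (-1 - 8*o)*(1/133) + 0 = (-1/133 - 8*o/133) + 0 = -1/133 - 8*o/133)
D(218)/86412 = (-1/133 - 8/133*218)/86412 = (-1/133 - 1744/133)*(1/86412) = -1745/133*1/86412 = -1745/11492796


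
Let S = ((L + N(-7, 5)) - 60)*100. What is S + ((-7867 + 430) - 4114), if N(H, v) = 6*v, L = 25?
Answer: -12051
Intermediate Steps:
S = -500 (S = ((25 + 6*5) - 60)*100 = ((25 + 30) - 60)*100 = (55 - 60)*100 = -5*100 = -500)
S + ((-7867 + 430) - 4114) = -500 + ((-7867 + 430) - 4114) = -500 + (-7437 - 4114) = -500 - 11551 = -12051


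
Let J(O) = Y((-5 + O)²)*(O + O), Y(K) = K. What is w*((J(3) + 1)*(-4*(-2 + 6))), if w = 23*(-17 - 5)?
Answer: 202400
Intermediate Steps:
J(O) = 2*O*(-5 + O)² (J(O) = (-5 + O)²*(O + O) = (-5 + O)²*(2*O) = 2*O*(-5 + O)²)
w = -506 (w = 23*(-22) = -506)
w*((J(3) + 1)*(-4*(-2 + 6))) = -506*(2*3*(-5 + 3)² + 1)*(-4*(-2 + 6)) = -506*(2*3*(-2)² + 1)*(-4*4) = -506*(2*3*4 + 1)*(-16) = -506*(24 + 1)*(-16) = -12650*(-16) = -506*(-400) = 202400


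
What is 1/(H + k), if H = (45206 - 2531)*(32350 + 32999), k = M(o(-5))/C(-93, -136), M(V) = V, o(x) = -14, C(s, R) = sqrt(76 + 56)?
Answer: 92029362975/256648595441948510576 + 7*sqrt(33)/256648595441948510576 ≈ 3.5858e-10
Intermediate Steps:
C(s, R) = 2*sqrt(33) (C(s, R) = sqrt(132) = 2*sqrt(33))
k = -7*sqrt(33)/33 (k = -14*sqrt(33)/66 = -7*sqrt(33)/33 ≈ -1.2185)
H = 2788768575 (H = 42675*65349 = 2788768575)
1/(H + k) = 1/(2788768575 - 7*sqrt(33)/33)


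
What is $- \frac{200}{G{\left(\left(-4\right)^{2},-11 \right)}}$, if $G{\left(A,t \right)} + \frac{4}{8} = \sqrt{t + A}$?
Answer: $- \frac{400}{19} - \frac{800 \sqrt{5}}{19} \approx -115.2$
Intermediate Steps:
$G{\left(A,t \right)} = - \frac{1}{2} + \sqrt{A + t}$ ($G{\left(A,t \right)} = - \frac{1}{2} + \sqrt{t + A} = - \frac{1}{2} + \sqrt{A + t}$)
$- \frac{200}{G{\left(\left(-4\right)^{2},-11 \right)}} = - \frac{200}{- \frac{1}{2} + \sqrt{\left(-4\right)^{2} - 11}} = - \frac{200}{- \frac{1}{2} + \sqrt{16 - 11}} = - \frac{200}{- \frac{1}{2} + \sqrt{5}}$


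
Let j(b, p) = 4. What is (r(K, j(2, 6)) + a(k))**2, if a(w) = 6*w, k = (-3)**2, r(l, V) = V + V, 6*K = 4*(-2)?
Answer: 3844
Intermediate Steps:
K = -4/3 (K = (4*(-2))/6 = (1/6)*(-8) = -4/3 ≈ -1.3333)
r(l, V) = 2*V
k = 9
(r(K, j(2, 6)) + a(k))**2 = (2*4 + 6*9)**2 = (8 + 54)**2 = 62**2 = 3844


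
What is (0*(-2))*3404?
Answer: 0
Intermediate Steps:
(0*(-2))*3404 = 0*3404 = 0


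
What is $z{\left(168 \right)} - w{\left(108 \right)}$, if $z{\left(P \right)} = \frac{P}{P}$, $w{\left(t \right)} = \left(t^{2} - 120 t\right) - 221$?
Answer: $1518$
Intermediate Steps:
$w{\left(t \right)} = -221 + t^{2} - 120 t$
$z{\left(P \right)} = 1$
$z{\left(168 \right)} - w{\left(108 \right)} = 1 - \left(-221 + 108^{2} - 12960\right) = 1 - \left(-221 + 11664 - 12960\right) = 1 - -1517 = 1 + 1517 = 1518$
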